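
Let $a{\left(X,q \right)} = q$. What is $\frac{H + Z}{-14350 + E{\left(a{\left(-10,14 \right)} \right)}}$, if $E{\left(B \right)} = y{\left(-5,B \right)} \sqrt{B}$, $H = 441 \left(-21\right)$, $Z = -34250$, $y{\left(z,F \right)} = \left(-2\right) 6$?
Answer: $\frac{44598775}{14708606} - \frac{130533 \sqrt{14}}{51480121} \approx 3.0227$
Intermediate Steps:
$y{\left(z,F \right)} = -12$
$H = -9261$
$E{\left(B \right)} = - 12 \sqrt{B}$
$\frac{H + Z}{-14350 + E{\left(a{\left(-10,14 \right)} \right)}} = \frac{-9261 - 34250}{-14350 - 12 \sqrt{14}} = - \frac{43511}{-14350 - 12 \sqrt{14}}$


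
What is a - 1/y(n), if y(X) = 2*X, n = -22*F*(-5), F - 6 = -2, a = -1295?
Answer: -1139601/880 ≈ -1295.0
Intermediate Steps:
F = 4 (F = 6 - 2 = 4)
n = 440 (n = -88*(-5) = -22*(-20) = 440)
a - 1/y(n) = -1295 - 1/(2*440) = -1295 - 1/880 = -1139601/880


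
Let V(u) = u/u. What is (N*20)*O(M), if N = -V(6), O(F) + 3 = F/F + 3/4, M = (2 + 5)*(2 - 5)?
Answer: 25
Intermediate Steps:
M = -21 (M = 7*(-3) = -21)
V(u) = 1
O(F) = -5/4 (O(F) = -3 + (F/F + 3/4) = -3 + (1 + 3*(1/4)) = -3 + (1 + 3/4) = -3 + 7/4 = -5/4)
N = -1 (N = -1*1 = -1)
(N*20)*O(M) = -1*20*(-5/4) = -20*(-5/4) = 25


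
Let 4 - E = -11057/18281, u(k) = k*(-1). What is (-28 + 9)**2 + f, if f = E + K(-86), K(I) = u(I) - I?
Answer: 9827954/18281 ≈ 537.60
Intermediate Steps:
u(k) = -k
E = 84181/18281 (E = 4 - (-11057)/18281 = 4 - 1*(-11057/18281) = 4 + 11057/18281 = 84181/18281 ≈ 4.6048)
K(I) = -2*I (K(I) = -I - I = -2*I)
f = 3228513/18281 (f = 84181/18281 - 2*(-86) = 84181/18281 + 172 = 3228513/18281 ≈ 176.60)
(-28 + 9)**2 + f = (-28 + 9)**2 + 3228513/18281 = (-19)**2 + 3228513/18281 = 361 + 3228513/18281 = 9827954/18281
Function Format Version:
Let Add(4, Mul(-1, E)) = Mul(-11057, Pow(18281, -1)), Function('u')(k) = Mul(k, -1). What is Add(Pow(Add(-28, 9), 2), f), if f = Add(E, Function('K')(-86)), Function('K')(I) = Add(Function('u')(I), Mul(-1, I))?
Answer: Rational(9827954, 18281) ≈ 537.60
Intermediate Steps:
Function('u')(k) = Mul(-1, k)
E = Rational(84181, 18281) (E = Add(4, Mul(-1, Mul(-11057, Pow(18281, -1)))) = Add(4, Mul(-1, Mul(-11057, Rational(1, 18281)))) = Add(4, Mul(-1, Rational(-11057, 18281))) = Add(4, Rational(11057, 18281)) = Rational(84181, 18281) ≈ 4.6048)
Function('K')(I) = Mul(-2, I) (Function('K')(I) = Add(Mul(-1, I), Mul(-1, I)) = Mul(-2, I))
f = Rational(3228513, 18281) (f = Add(Rational(84181, 18281), Mul(-2, -86)) = Add(Rational(84181, 18281), 172) = Rational(3228513, 18281) ≈ 176.60)
Add(Pow(Add(-28, 9), 2), f) = Add(Pow(Add(-28, 9), 2), Rational(3228513, 18281)) = Add(Pow(-19, 2), Rational(3228513, 18281)) = Add(361, Rational(3228513, 18281)) = Rational(9827954, 18281)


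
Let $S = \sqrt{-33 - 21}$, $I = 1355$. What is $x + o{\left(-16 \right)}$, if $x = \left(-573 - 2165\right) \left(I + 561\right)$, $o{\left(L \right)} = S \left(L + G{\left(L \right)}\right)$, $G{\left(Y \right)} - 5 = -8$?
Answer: $-5246008 - 57 i \sqrt{6} \approx -5.246 \cdot 10^{6} - 139.62 i$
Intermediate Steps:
$G{\left(Y \right)} = -3$ ($G{\left(Y \right)} = 5 - 8 = -3$)
$S = 3 i \sqrt{6}$ ($S = \sqrt{-54} = 3 i \sqrt{6} \approx 7.3485 i$)
$o{\left(L \right)} = 3 i \sqrt{6} \left(-3 + L\right)$ ($o{\left(L \right)} = 3 i \sqrt{6} \left(L - 3\right) = 3 i \sqrt{6} \left(-3 + L\right)$)
$x = -5246008$ ($x = \left(-573 - 2165\right) \left(1355 + 561\right) = \left(-2738\right) 1916 = -5246008$)
$x + o{\left(-16 \right)} = -5246008 + 3 i \sqrt{6} \left(-3 - 16\right) = -5246008 + 3 i \sqrt{6} \left(-19\right) = -5246008 - 57 i \sqrt{6}$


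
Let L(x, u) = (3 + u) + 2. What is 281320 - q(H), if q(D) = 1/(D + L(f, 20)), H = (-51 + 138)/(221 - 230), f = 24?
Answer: 12940717/46 ≈ 2.8132e+5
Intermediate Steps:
L(x, u) = 5 + u
H = -29/3 (H = 87/(-9) = 87*(-⅑) = -29/3 ≈ -9.6667)
q(D) = 1/(25 + D) (q(D) = 1/(D + (5 + 20)) = 1/(D + 25) = 1/(25 + D))
281320 - q(H) = 281320 - 1/(25 - 29/3) = 281320 - 1/46/3 = 281320 - 1*3/46 = 281320 - 3/46 = 12940717/46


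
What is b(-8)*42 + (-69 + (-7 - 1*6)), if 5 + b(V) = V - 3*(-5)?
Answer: 2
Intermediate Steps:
b(V) = 10 + V (b(V) = -5 + (V - 3*(-5)) = -5 + (V + 15) = -5 + (15 + V) = 10 + V)
b(-8)*42 + (-69 + (-7 - 1*6)) = (10 - 8)*42 + (-69 + (-7 - 1*6)) = 2*42 + (-69 + (-7 - 6)) = 84 + (-69 - 13) = 84 - 82 = 2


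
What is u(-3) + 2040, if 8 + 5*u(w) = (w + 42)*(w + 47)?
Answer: 11908/5 ≈ 2381.6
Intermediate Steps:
u(w) = -8/5 + (42 + w)*(47 + w)/5 (u(w) = -8/5 + ((w + 42)*(w + 47))/5 = -8/5 + ((42 + w)*(47 + w))/5 = -8/5 + (42 + w)*(47 + w)/5)
u(-3) + 2040 = (1966/5 + (⅕)*(-3)² + (89/5)*(-3)) + 2040 = (1966/5 + (⅕)*9 - 267/5) + 2040 = (1966/5 + 9/5 - 267/5) + 2040 = 1708/5 + 2040 = 11908/5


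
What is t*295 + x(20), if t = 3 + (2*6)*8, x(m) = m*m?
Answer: 29605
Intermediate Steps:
x(m) = m**2
t = 99 (t = 3 + 12*8 = 3 + 96 = 99)
t*295 + x(20) = 99*295 + 20**2 = 29205 + 400 = 29605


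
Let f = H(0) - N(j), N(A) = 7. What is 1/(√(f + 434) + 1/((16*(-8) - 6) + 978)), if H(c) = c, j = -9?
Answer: -844/304167471 + 712336*√427/304167471 ≈ 0.048391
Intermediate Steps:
f = -7 (f = 0 - 1*7 = 0 - 7 = -7)
1/(√(f + 434) + 1/((16*(-8) - 6) + 978)) = 1/(√(-7 + 434) + 1/((16*(-8) - 6) + 978)) = 1/(√427 + 1/((-128 - 6) + 978)) = 1/(√427 + 1/(-134 + 978)) = 1/(√427 + 1/844) = 1/(1/844 + √427)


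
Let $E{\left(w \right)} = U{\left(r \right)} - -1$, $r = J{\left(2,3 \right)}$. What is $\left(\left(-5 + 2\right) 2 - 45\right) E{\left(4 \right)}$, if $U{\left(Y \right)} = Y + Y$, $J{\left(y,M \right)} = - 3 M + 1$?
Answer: $765$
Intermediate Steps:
$J{\left(y,M \right)} = 1 - 3 M$
$r = -8$ ($r = 1 - 9 = -8$)
$U{\left(Y \right)} = 2 Y$
$E{\left(w \right)} = -15$ ($E{\left(w \right)} = 2 \left(-8\right) - -1 = -16 + 1 = -15$)
$\left(\left(-5 + 2\right) 2 - 45\right) E{\left(4 \right)} = \left(\left(-5 + 2\right) 2 - 45\right) \left(-15\right) = \left(\left(-3\right) 2 - 45\right) \left(-15\right) = \left(-6 - 45\right) \left(-15\right) = \left(-51\right) \left(-15\right) = 765$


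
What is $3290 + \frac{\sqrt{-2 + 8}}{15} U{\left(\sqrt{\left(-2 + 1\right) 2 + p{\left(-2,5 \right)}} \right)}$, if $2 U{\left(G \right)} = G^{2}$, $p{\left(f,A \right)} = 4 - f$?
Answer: $3290 + \frac{2 \sqrt{6}}{15} \approx 3290.3$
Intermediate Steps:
$U{\left(G \right)} = \frac{G^{2}}{2}$
$3290 + \frac{\sqrt{-2 + 8}}{15} U{\left(\sqrt{\left(-2 + 1\right) 2 + p{\left(-2,5 \right)}} \right)} = 3290 + \frac{\sqrt{-2 + 8}}{15} \frac{\left(\sqrt{\left(-2 + 1\right) 2 + \left(4 - -2\right)}\right)^{2}}{2} = 3290 + \frac{\sqrt{6}}{15} \frac{\left(\sqrt{\left(-1\right) 2 + \left(4 + 2\right)}\right)^{2}}{2} = 3290 + \frac{\sqrt{6}}{15} \frac{\left(\sqrt{-2 + 6}\right)^{2}}{2} = 3290 + \frac{\sqrt{6}}{15} \frac{\left(\sqrt{4}\right)^{2}}{2} = 3290 + \frac{\sqrt{6}}{15} \frac{2^{2}}{2} = 3290 + \frac{\sqrt{6}}{15} \cdot \frac{1}{2} \cdot 4 = 3290 + \frac{\sqrt{6}}{15} \cdot 2 = 3290 + \frac{2 \sqrt{6}}{15}$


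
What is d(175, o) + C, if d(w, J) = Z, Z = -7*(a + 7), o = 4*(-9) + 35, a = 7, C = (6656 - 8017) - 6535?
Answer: -7994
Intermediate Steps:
C = -7896 (C = -1361 - 6535 = -7896)
o = -1 (o = -36 + 35 = -1)
Z = -98 (Z = -7*(7 + 7) = -7*14 = -98)
d(w, J) = -98
d(175, o) + C = -98 - 7896 = -7994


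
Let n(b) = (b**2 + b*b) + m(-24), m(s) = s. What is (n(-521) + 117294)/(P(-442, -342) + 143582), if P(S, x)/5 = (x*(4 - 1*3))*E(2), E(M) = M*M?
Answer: 330076/68371 ≈ 4.8277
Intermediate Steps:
E(M) = M**2
P(S, x) = 20*x (P(S, x) = 5*((x*(4 - 1*3))*2**2) = 5*((x*(4 - 3))*4) = 5*((x*1)*4) = 5*(x*4) = 5*(4*x) = 20*x)
n(b) = -24 + 2*b**2 (n(b) = (b**2 + b*b) - 24 = (b**2 + b**2) - 24 = 2*b**2 - 24 = -24 + 2*b**2)
(n(-521) + 117294)/(P(-442, -342) + 143582) = ((-24 + 2*(-521)**2) + 117294)/(20*(-342) + 143582) = ((-24 + 2*271441) + 117294)/(-6840 + 143582) = ((-24 + 542882) + 117294)/136742 = (542858 + 117294)*(1/136742) = 660152*(1/136742) = 330076/68371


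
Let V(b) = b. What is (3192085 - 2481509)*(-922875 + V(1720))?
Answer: -654550635280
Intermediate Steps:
(3192085 - 2481509)*(-922875 + V(1720)) = (3192085 - 2481509)*(-922875 + 1720) = 710576*(-921155) = -654550635280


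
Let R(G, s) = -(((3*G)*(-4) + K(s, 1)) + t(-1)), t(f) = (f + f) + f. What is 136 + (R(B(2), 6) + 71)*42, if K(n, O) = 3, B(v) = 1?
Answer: 3622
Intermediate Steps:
t(f) = 3*f (t(f) = 2*f + f = 3*f)
R(G, s) = 12*G (R(G, s) = -(((3*G)*(-4) + 3) + 3*(-1)) = -((-12*G + 3) - 3) = -((3 - 12*G) - 3) = -(-12)*G = 12*G)
136 + (R(B(2), 6) + 71)*42 = 136 + (12*1 + 71)*42 = 136 + (12 + 71)*42 = 136 + 83*42 = 136 + 3486 = 3622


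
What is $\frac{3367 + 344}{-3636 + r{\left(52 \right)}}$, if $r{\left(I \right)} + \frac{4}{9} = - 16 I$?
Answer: $- \frac{33399}{40216} \approx -0.83049$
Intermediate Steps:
$r{\left(I \right)} = - \frac{4}{9} - 16 I$
$\frac{3367 + 344}{-3636 + r{\left(52 \right)}} = \frac{3367 + 344}{-3636 - \frac{7492}{9}} = \frac{3711}{-3636 - \frac{7492}{9}} = \frac{3711}{- \frac{40216}{9}} = 3711 \left(- \frac{9}{40216}\right) = - \frac{33399}{40216}$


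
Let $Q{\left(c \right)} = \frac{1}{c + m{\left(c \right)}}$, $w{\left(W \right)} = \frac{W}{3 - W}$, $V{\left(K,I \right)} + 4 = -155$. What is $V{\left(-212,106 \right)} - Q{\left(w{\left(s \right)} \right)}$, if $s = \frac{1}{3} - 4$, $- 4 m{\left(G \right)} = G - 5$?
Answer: $- \frac{10733}{67} \approx -160.19$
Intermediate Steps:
$m{\left(G \right)} = \frac{5}{4} - \frac{G}{4}$ ($m{\left(G \right)} = - \frac{G - 5}{4} = - \frac{-5 + G}{4} = \frac{5}{4} - \frac{G}{4}$)
$V{\left(K,I \right)} = -159$ ($V{\left(K,I \right)} = -4 - 155 = -159$)
$s = - \frac{11}{3}$ ($s = \frac{1}{3} - 4 = - \frac{11}{3} \approx -3.6667$)
$Q{\left(c \right)} = \frac{1}{\frac{5}{4} + \frac{3 c}{4}}$ ($Q{\left(c \right)} = \frac{1}{c - \left(- \frac{5}{4} + \frac{c}{4}\right)} = \frac{1}{\frac{5}{4} + \frac{3 c}{4}}$)
$V{\left(-212,106 \right)} - Q{\left(w{\left(s \right)} \right)} = -159 - \frac{4}{5 + 3 \left(\left(-1\right) \left(- \frac{11}{3}\right) \frac{1}{-3 - \frac{11}{3}}\right)} = -159 - \frac{4}{5 + 3 \left(\left(-1\right) \left(- \frac{11}{3}\right) \frac{1}{- \frac{20}{3}}\right)} = -159 - \frac{4}{5 + 3 \left(\left(-1\right) \left(- \frac{11}{3}\right) \left(- \frac{3}{20}\right)\right)} = -159 - \frac{4}{5 + 3 \left(- \frac{11}{20}\right)} = -159 - \frac{4}{5 - \frac{33}{20}} = -159 - \frac{4}{\frac{67}{20}} = -159 - 4 \cdot \frac{20}{67} = -159 - \frac{80}{67} = - \frac{10733}{67}$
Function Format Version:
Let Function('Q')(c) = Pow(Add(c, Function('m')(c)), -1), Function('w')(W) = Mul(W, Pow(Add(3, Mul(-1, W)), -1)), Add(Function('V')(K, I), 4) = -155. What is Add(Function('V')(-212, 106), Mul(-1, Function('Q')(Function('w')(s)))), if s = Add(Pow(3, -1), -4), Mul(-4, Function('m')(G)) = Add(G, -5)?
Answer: Rational(-10733, 67) ≈ -160.19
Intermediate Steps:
Function('m')(G) = Add(Rational(5, 4), Mul(Rational(-1, 4), G)) (Function('m')(G) = Mul(Rational(-1, 4), Add(G, -5)) = Mul(Rational(-1, 4), Add(-5, G)) = Add(Rational(5, 4), Mul(Rational(-1, 4), G)))
Function('V')(K, I) = -159 (Function('V')(K, I) = Add(-4, -155) = -159)
s = Rational(-11, 3) (s = Add(Rational(1, 3), -4) = Rational(-11, 3) ≈ -3.6667)
Function('Q')(c) = Pow(Add(Rational(5, 4), Mul(Rational(3, 4), c)), -1) (Function('Q')(c) = Pow(Add(c, Add(Rational(5, 4), Mul(Rational(-1, 4), c))), -1) = Pow(Add(Rational(5, 4), Mul(Rational(3, 4), c)), -1))
Add(Function('V')(-212, 106), Mul(-1, Function('Q')(Function('w')(s)))) = Add(-159, Mul(-1, Mul(4, Pow(Add(5, Mul(3, Mul(-1, Rational(-11, 3), Pow(Add(-3, Rational(-11, 3)), -1)))), -1)))) = Add(-159, Mul(-1, Mul(4, Pow(Add(5, Mul(3, Mul(-1, Rational(-11, 3), Pow(Rational(-20, 3), -1)))), -1)))) = Add(-159, Mul(-1, Mul(4, Pow(Add(5, Mul(3, Mul(-1, Rational(-11, 3), Rational(-3, 20)))), -1)))) = Add(-159, Mul(-1, Mul(4, Pow(Add(5, Mul(3, Rational(-11, 20))), -1)))) = Add(-159, Mul(-1, Mul(4, Pow(Add(5, Rational(-33, 20)), -1)))) = Add(-159, Mul(-1, Mul(4, Pow(Rational(67, 20), -1)))) = Add(-159, Mul(-1, Mul(4, Rational(20, 67)))) = Add(-159, Mul(-1, Rational(80, 67))) = Add(-159, Rational(-80, 67)) = Rational(-10733, 67)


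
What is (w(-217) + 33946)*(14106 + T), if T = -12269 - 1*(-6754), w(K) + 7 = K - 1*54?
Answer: 289241788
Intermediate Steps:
w(K) = -61 + K (w(K) = -7 + (K - 1*54) = -7 + (K - 54) = -7 + (-54 + K) = -61 + K)
T = -5515 (T = -12269 + 6754 = -5515)
(w(-217) + 33946)*(14106 + T) = ((-61 - 217) + 33946)*(14106 - 5515) = (-278 + 33946)*8591 = 33668*8591 = 289241788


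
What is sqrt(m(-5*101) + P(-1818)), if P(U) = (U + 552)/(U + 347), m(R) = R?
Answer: I*sqrt(1090877419)/1471 ≈ 22.453*I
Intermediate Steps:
P(U) = (552 + U)/(347 + U)
sqrt(m(-5*101) + P(-1818)) = sqrt(-5*101 + (552 - 1818)/(347 - 1818)) = sqrt(-505 - 1266/(-1471)) = sqrt(-505 - 1/1471*(-1266)) = sqrt(-505 + 1266/1471) = sqrt(-741589/1471) = I*sqrt(1090877419)/1471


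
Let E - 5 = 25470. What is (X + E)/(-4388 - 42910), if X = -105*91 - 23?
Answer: -5299/15766 ≈ -0.33610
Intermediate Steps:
E = 25475 (E = 5 + 25470 = 25475)
X = -9578 (X = -9555 - 23 = -9578)
(X + E)/(-4388 - 42910) = (-9578 + 25475)/(-4388 - 42910) = 15897/(-47298) = 15897*(-1/47298) = -5299/15766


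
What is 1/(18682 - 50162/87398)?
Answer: 43699/816359637 ≈ 5.3529e-5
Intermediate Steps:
1/(18682 - 50162/87398) = 1/(18682 - 50162*1/87398) = 1/(18682 - 25081/43699) = 1/(816359637/43699) = 43699/816359637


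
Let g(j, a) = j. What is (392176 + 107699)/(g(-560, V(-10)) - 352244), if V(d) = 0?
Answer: -499875/352804 ≈ -1.4169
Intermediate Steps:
(392176 + 107699)/(g(-560, V(-10)) - 352244) = (392176 + 107699)/(-560 - 352244) = 499875/(-352804) = 499875*(-1/352804) = -499875/352804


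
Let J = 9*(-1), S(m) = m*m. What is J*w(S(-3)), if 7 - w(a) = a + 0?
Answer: 18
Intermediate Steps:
S(m) = m²
w(a) = 7 - a (w(a) = 7 - (a + 0) = 7 - a)
J = -9
J*w(S(-3)) = -9*(7 - 1*(-3)²) = -9*(7 - 1*9) = -9*(7 - 9) = -9*(-2) = 18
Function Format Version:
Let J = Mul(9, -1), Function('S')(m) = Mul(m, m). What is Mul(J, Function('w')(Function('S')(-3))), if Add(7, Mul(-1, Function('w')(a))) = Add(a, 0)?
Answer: 18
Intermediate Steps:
Function('S')(m) = Pow(m, 2)
Function('w')(a) = Add(7, Mul(-1, a)) (Function('w')(a) = Add(7, Mul(-1, Add(a, 0))) = Add(7, Mul(-1, a)))
J = -9
Mul(J, Function('w')(Function('S')(-3))) = Mul(-9, Add(7, Mul(-1, Pow(-3, 2)))) = Mul(-9, Add(7, Mul(-1, 9))) = Mul(-9, Add(7, -9)) = Mul(-9, -2) = 18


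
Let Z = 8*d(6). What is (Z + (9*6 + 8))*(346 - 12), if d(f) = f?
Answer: 36740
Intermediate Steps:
Z = 48 (Z = 8*6 = 48)
(Z + (9*6 + 8))*(346 - 12) = (48 + (9*6 + 8))*(346 - 12) = (48 + (54 + 8))*334 = (48 + 62)*334 = 110*334 = 36740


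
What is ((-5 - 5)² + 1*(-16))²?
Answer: 7056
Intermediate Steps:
((-5 - 5)² + 1*(-16))² = ((-10)² - 16)² = (100 - 16)² = 84² = 7056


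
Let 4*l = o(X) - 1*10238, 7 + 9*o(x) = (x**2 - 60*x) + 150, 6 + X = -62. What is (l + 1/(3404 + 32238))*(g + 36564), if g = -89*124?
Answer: -1052604658846/17821 ≈ -5.9065e+7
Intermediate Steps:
X = -68 (X = -6 - 62 = -68)
o(x) = 143/9 - 20*x/3 + x**2/9 (o(x) = -7/9 + ((x**2 - 60*x) + 150)/9 = -7/9 + (150 + x**2 - 60*x)/9 = -7/9 + (50/3 - 20*x/3 + x**2/9) = 143/9 - 20*x/3 + x**2/9)
l = -9255/4 (l = ((143/9 - 20/3*(-68) + (1/9)*(-68)**2) - 1*10238)/4 = ((143/9 + 1360/3 + (1/9)*4624) - 10238)/4 = ((143/9 + 1360/3 + 4624/9) - 10238)/4 = (983 - 10238)/4 = (1/4)*(-9255) = -9255/4 ≈ -2313.8)
g = -11036
(l + 1/(3404 + 32238))*(g + 36564) = (-9255/4 + 1/(3404 + 32238))*(-11036 + 36564) = (-9255/4 + 1/35642)*25528 = -164933353/71284*25528 = -1052604658846/17821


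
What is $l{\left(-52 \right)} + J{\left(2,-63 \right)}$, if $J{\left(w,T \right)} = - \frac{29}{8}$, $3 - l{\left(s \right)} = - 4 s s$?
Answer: $\frac{86523}{8} \approx 10815.0$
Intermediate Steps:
$l{\left(s \right)} = 3 + 4 s^{2}$ ($l{\left(s \right)} = 3 - - 4 s s = 3 - - 4 s^{2} = 3 + 4 s^{2}$)
$J{\left(w,T \right)} = - \frac{29}{8}$ ($J{\left(w,T \right)} = \left(-29\right) \frac{1}{8} = - \frac{29}{8}$)
$l{\left(-52 \right)} + J{\left(2,-63 \right)} = \left(3 + 4 \left(-52\right)^{2}\right) - \frac{29}{8} = \left(3 + 4 \cdot 2704\right) - \frac{29}{8} = \left(3 + 10816\right) - \frac{29}{8} = 10819 - \frac{29}{8} = \frac{86523}{8}$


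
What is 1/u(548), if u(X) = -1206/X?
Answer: -274/603 ≈ -0.45439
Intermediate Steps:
1/u(548) = 1/(-1206/548) = 1/(-1206*1/548) = 1/(-603/274) = -274/603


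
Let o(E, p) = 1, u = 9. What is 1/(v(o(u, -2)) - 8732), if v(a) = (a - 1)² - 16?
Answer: -1/8748 ≈ -0.00011431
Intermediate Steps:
v(a) = -16 + (-1 + a)² (v(a) = (-1 + a)² - 16 = -16 + (-1 + a)²)
1/(v(o(u, -2)) - 8732) = 1/((-16 + (-1 + 1)²) - 8732) = 1/((-16 + 0²) - 8732) = 1/((-16 + 0) - 8732) = 1/(-16 - 8732) = 1/(-8748) = -1/8748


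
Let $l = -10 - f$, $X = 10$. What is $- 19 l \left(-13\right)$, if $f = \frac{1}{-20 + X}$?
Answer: $- \frac{24453}{10} \approx -2445.3$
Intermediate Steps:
$f = - \frac{1}{10}$ ($f = \frac{1}{-20 + 10} = \frac{1}{-10} = - \frac{1}{10} \approx -0.1$)
$l = - \frac{99}{10}$ ($l = -10 - - \frac{1}{10} = -10 + \frac{1}{10} = - \frac{99}{10} \approx -9.9$)
$- 19 l \left(-13\right) = \left(-19\right) \left(- \frac{99}{10}\right) \left(-13\right) = \frac{1881}{10} \left(-13\right) = - \frac{24453}{10}$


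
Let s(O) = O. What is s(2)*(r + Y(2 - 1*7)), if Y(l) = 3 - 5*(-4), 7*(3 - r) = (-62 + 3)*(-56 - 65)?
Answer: -13914/7 ≈ -1987.7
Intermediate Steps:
r = -7118/7 (r = 3 - (-62 + 3)*(-56 - 65)/7 = 3 - (-59)*(-121)/7 = 3 - ⅐*7139 = 3 - 7139/7 = -7118/7 ≈ -1016.9)
Y(l) = 23 (Y(l) = 3 + 20 = 23)
s(2)*(r + Y(2 - 1*7)) = 2*(-7118/7 + 23) = 2*(-6957/7) = -13914/7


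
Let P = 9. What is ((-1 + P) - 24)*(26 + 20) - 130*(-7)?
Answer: 174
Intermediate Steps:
((-1 + P) - 24)*(26 + 20) - 130*(-7) = ((-1 + 9) - 24)*(26 + 20) - 130*(-7) = (8 - 24)*46 + 910 = -16*46 + 910 = -736 + 910 = 174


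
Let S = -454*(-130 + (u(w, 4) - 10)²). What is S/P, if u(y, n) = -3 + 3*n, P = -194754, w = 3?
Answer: -9761/32459 ≈ -0.30072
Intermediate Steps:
S = 58566 (S = -454*(-130 + ((-3 + 3*4) - 10)²) = -454*(-130 + ((-3 + 12) - 10)²) = -454*(-130 + (9 - 10)²) = -454*(-130 + (-1)²) = -454*(-130 + 1) = -454*(-129) = 58566)
S/P = 58566/(-194754) = 58566*(-1/194754) = -9761/32459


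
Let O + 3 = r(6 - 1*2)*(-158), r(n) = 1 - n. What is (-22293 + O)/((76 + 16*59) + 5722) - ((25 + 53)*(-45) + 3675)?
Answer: -567126/3371 ≈ -168.24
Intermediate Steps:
O = 471 (O = -3 + (1 - (6 - 1*2))*(-158) = -3 + (1 - (6 - 2))*(-158) = -3 + (1 - 1*4)*(-158) = -3 + (1 - 4)*(-158) = -3 - 3*(-158) = -3 + 474 = 471)
(-22293 + O)/((76 + 16*59) + 5722) - ((25 + 53)*(-45) + 3675) = (-22293 + 471)/((76 + 16*59) + 5722) - ((25 + 53)*(-45) + 3675) = -21822/((76 + 944) + 5722) - (78*(-45) + 3675) = -21822/(1020 + 5722) - (-3510 + 3675) = -21822/6742 - 1*165 = -21822*1/6742 - 165 = -10911/3371 - 165 = -567126/3371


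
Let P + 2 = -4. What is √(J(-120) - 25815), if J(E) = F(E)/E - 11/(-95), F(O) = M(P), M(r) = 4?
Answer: I*√8387266710/570 ≈ 160.67*I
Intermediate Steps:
P = -6 (P = -2 - 4 = -6)
F(O) = 4
J(E) = 11/95 + 4/E (J(E) = 4/E - 11/(-95) = 4/E - 11*(-1/95) = 4/E + 11/95 = 11/95 + 4/E)
√(J(-120) - 25815) = √((11/95 + 4/(-120)) - 25815) = √((11/95 + 4*(-1/120)) - 25815) = √((11/95 - 1/30) - 25815) = √(47/570 - 25815) = √(-14714503/570) = I*√8387266710/570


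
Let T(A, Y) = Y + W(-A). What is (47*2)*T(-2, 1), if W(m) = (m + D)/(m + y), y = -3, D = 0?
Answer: -94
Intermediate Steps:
W(m) = m/(-3 + m) (W(m) = (m + 0)/(m - 3) = m/(-3 + m))
T(A, Y) = Y - A/(-3 - A) (T(A, Y) = Y + (-A)/(-3 - A) = Y - A/(-3 - A))
(47*2)*T(-2, 1) = (47*2)*((-2 + 1*(3 - 2))/(3 - 2)) = 94*((-2 + 1*1)/1) = 94*(1*(-2 + 1)) = 94*(1*(-1)) = 94*(-1) = -94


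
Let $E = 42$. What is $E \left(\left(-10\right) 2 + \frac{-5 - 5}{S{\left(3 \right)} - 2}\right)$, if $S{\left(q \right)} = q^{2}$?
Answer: $-900$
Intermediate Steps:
$E \left(\left(-10\right) 2 + \frac{-5 - 5}{S{\left(3 \right)} - 2}\right) = 42 \left(\left(-10\right) 2 + \frac{-5 - 5}{3^{2} - 2}\right) = 42 \left(-20 - \frac{10}{9 - 2}\right) = 42 \left(-20 - \frac{10}{7}\right) = 42 \left(- \frac{150}{7}\right) = -900$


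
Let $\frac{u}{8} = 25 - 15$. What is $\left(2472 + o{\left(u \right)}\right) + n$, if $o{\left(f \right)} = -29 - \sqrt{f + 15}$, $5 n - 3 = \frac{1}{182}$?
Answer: $\frac{2223677}{910} - \sqrt{95} \approx 2433.9$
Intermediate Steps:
$u = 80$ ($u = 8 \left(25 - 15\right) = 8 \cdot 10 = 80$)
$n = \frac{547}{910}$ ($n = \frac{3}{5} + \frac{1}{5 \cdot 182} = \frac{3}{5} + \frac{1}{5} \cdot \frac{1}{182} = \frac{3}{5} + \frac{1}{910} = \frac{547}{910} \approx 0.6011$)
$o{\left(f \right)} = -29 - \sqrt{15 + f}$
$\left(2472 + o{\left(u \right)}\right) + n = \left(2472 - \left(29 + \sqrt{15 + 80}\right)\right) + \frac{547}{910} = \left(2472 - \left(29 + \sqrt{95}\right)\right) + \frac{547}{910} = \left(2443 - \sqrt{95}\right) + \frac{547}{910} = \frac{2223677}{910} - \sqrt{95}$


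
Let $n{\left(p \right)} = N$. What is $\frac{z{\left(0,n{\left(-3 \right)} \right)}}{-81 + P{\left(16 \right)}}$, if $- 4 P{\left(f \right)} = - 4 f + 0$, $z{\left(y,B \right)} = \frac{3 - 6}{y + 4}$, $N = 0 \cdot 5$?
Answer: $\frac{3}{260} \approx 0.011538$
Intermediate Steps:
$N = 0$
$n{\left(p \right)} = 0$
$z{\left(y,B \right)} = - \frac{3}{4 + y}$
$P{\left(f \right)} = f$ ($P{\left(f \right)} = - \frac{- 4 f + 0}{4} = - \frac{\left(-4\right) f}{4} = f$)
$\frac{z{\left(0,n{\left(-3 \right)} \right)}}{-81 + P{\left(16 \right)}} = \frac{\left(-3\right) \frac{1}{4 + 0}}{-81 + 16} = \frac{\left(-3\right) \frac{1}{4}}{-65} = - \frac{\left(-3\right) \frac{1}{4}}{65} = \left(- \frac{1}{65}\right) \left(- \frac{3}{4}\right) = \frac{3}{260}$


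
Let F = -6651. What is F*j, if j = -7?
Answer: 46557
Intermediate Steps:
F*j = -6651*(-7) = 46557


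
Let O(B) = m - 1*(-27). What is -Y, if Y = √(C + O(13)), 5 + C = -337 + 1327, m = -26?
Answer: -√986 ≈ -31.401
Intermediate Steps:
O(B) = 1 (O(B) = -26 - 1*(-27) = -26 + 27 = 1)
C = 985 (C = -5 + (-337 + 1327) = -5 + 990 = 985)
Y = √986 (Y = √(985 + 1) = √986 ≈ 31.401)
-Y = -√986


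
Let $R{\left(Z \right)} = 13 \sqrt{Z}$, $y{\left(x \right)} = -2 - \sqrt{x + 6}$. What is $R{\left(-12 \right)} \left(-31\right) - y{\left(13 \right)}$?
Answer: $2 + \sqrt{19} - 806 i \sqrt{3} \approx 6.3589 - 1396.0 i$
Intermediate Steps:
$y{\left(x \right)} = -2 - \sqrt{6 + x}$
$R{\left(-12 \right)} \left(-31\right) - y{\left(13 \right)} = 13 \sqrt{-12} \left(-31\right) - \left(-2 - \sqrt{6 + 13}\right) = 13 \cdot 2 i \sqrt{3} \left(-31\right) - \left(-2 - \sqrt{19}\right) = 26 i \sqrt{3} \left(-31\right) + \left(2 + \sqrt{19}\right) = - 806 i \sqrt{3} + \left(2 + \sqrt{19}\right) = 2 + \sqrt{19} - 806 i \sqrt{3}$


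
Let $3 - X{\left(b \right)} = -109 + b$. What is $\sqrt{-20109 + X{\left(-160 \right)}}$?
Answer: $i \sqrt{19837} \approx 140.84 i$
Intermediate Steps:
$X{\left(b \right)} = 112 - b$ ($X{\left(b \right)} = 3 - \left(-109 + b\right) = 112 - b$)
$\sqrt{-20109 + X{\left(-160 \right)}} = \sqrt{-20109 + \left(112 - -160\right)} = \sqrt{-20109 + \left(112 + 160\right)} = \sqrt{-20109 + 272} = \sqrt{-19837} = i \sqrt{19837}$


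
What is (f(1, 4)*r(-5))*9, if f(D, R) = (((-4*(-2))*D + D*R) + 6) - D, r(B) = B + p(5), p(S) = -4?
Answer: -1377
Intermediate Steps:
r(B) = -4 + B (r(B) = B - 4 = -4 + B)
f(D, R) = 6 + 7*D + D*R (f(D, R) = ((8*D + D*R) + 6) - D = (6 + 8*D + D*R) - D = 6 + 7*D + D*R)
(f(1, 4)*r(-5))*9 = ((6 + 7*1 + 1*4)*(-4 - 5))*9 = ((6 + 7 + 4)*(-9))*9 = (17*(-9))*9 = -153*9 = -1377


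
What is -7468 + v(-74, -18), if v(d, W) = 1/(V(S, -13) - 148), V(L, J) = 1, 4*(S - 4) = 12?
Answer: -1097797/147 ≈ -7468.0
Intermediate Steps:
S = 7 (S = 4 + (1/4)*12 = 4 + 3 = 7)
v(d, W) = -1/147 (v(d, W) = 1/(1 - 148) = 1/(-147) = -1/147)
-7468 + v(-74, -18) = -7468 - 1/147 = -1097797/147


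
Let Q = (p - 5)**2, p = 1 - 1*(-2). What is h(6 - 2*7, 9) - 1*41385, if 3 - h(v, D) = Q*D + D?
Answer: -41427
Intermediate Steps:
p = 3 (p = 1 + 2 = 3)
Q = 4 (Q = (3 - 5)**2 = (-2)**2 = 4)
h(v, D) = 3 - 5*D (h(v, D) = 3 - (4*D + D) = 3 - 5*D)
h(6 - 2*7, 9) - 1*41385 = (3 - 5*9) - 1*41385 = (3 - 45) - 41385 = -42 - 41385 = -41427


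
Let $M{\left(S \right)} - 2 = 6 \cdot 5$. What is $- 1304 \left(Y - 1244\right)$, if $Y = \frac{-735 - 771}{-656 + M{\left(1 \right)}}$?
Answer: $\frac{21047375}{13} \approx 1.619 \cdot 10^{6}$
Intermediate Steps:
$M{\left(S \right)} = 32$ ($M{\left(S \right)} = 2 + 6 \cdot 5 = 2 + 30 = 32$)
$Y = \frac{251}{104}$ ($Y = \frac{-735 - 771}{-656 + 32} = - \frac{1506}{-624} = \left(-1506\right) \left(- \frac{1}{624}\right) = \frac{251}{104} \approx 2.4135$)
$- 1304 \left(Y - 1244\right) = - 1304 \left(\frac{251}{104} - 1244\right) = \left(-1304\right) \left(- \frac{129125}{104}\right) = \frac{21047375}{13}$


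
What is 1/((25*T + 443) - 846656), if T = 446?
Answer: -1/835063 ≈ -1.1975e-6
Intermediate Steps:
1/((25*T + 443) - 846656) = 1/((25*446 + 443) - 846656) = 1/((11150 + 443) - 846656) = 1/(11593 - 846656) = 1/(-835063) = -1/835063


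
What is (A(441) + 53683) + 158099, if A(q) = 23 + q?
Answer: 212246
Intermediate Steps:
(A(441) + 53683) + 158099 = ((23 + 441) + 53683) + 158099 = (464 + 53683) + 158099 = 54147 + 158099 = 212246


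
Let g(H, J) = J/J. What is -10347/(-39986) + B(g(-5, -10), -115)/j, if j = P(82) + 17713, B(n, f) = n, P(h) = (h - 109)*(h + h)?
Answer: 137499881/531214010 ≈ 0.25884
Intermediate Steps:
P(h) = 2*h*(-109 + h) (P(h) = (-109 + h)*(2*h) = 2*h*(-109 + h))
g(H, J) = 1
j = 13285 (j = 2*82*(-109 + 82) + 17713 = 2*82*(-27) + 17713 = -4428 + 17713 = 13285)
-10347/(-39986) + B(g(-5, -10), -115)/j = -10347/(-39986) + 1/13285 = -10347*(-1/39986) + 1*(1/13285) = 10347/39986 + 1/13285 = 137499881/531214010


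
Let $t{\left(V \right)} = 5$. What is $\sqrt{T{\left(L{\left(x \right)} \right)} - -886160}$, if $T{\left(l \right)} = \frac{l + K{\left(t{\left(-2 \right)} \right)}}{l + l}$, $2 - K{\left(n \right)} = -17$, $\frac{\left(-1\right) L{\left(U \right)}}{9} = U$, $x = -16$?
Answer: $\frac{\sqrt{510428486}}{24} \approx 941.36$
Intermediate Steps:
$L{\left(U \right)} = - 9 U$
$K{\left(n \right)} = 19$ ($K{\left(n \right)} = 2 - -17 = 2 + 17 = 19$)
$T{\left(l \right)} = \frac{19 + l}{2 l}$ ($T{\left(l \right)} = \frac{l + 19}{l + l} = \frac{19 + l}{2 l}$)
$\sqrt{T{\left(L{\left(x \right)} \right)} - -886160} = \sqrt{\frac{19 - -144}{2 \left(\left(-9\right) \left(-16\right)\right)} - -886160} = \sqrt{\frac{19 + 144}{2 \cdot 144} + 886160} = \sqrt{\frac{1}{2} \cdot \frac{1}{144} \cdot 163 + 886160} = \sqrt{\frac{163}{288} + 886160} = \sqrt{\frac{255214243}{288}} = \frac{\sqrt{510428486}}{24}$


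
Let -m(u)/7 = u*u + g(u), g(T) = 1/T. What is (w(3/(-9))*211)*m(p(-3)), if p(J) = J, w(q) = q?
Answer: 38402/9 ≈ 4266.9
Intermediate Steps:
m(u) = -7/u - 7*u**2 (m(u) = -7*(u*u + 1/u) = -7*(u**2 + 1/u) = -7*(1/u + u**2) = -7/u - 7*u**2)
(w(3/(-9))*211)*m(p(-3)) = ((3/(-9))*211)*(7*(-1 - 1*(-3)**3)/(-3)) = ((3*(-1/9))*211)*(7*(-1/3)*(-1 - 1*(-27))) = (-1/3*211)*(7*(-1/3)*(-1 + 27)) = -1477*(-1)*26/(3*3) = -211/3*(-182/3) = 38402/9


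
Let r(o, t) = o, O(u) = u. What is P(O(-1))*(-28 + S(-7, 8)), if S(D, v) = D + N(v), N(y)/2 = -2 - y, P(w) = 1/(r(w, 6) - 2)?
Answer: 55/3 ≈ 18.333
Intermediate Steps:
P(w) = 1/(-2 + w) (P(w) = 1/(w - 2) = 1/(-2 + w))
N(y) = -4 - 2*y (N(y) = 2*(-2 - y) = -4 - 2*y)
S(D, v) = -4 + D - 2*v (S(D, v) = D + (-4 - 2*v) = -4 + D - 2*v)
P(O(-1))*(-28 + S(-7, 8)) = (-28 + (-4 - 7 - 2*8))/(-2 - 1) = (-28 + (-4 - 7 - 16))/(-3) = -(-28 - 27)/3 = -⅓*(-55) = 55/3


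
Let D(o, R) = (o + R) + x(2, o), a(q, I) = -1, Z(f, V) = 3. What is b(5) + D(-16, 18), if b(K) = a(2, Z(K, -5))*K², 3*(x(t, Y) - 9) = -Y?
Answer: -26/3 ≈ -8.6667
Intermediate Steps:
x(t, Y) = 9 - Y/3 (x(t, Y) = 9 + (-Y)/3 = 9 - Y/3)
b(K) = -K²
D(o, R) = 9 + R + 2*o/3 (D(o, R) = (o + R) + (9 - o/3) = (R + o) + (9 - o/3) = 9 + R + 2*o/3)
b(5) + D(-16, 18) = -1*5² + (9 + 18 + (⅔)*(-16)) = -1*25 + (9 + 18 - 32/3) = -25 + 49/3 = -26/3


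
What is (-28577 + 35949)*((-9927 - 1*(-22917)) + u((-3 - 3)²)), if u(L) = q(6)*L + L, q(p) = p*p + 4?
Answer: 106643352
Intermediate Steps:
q(p) = 4 + p² (q(p) = p² + 4 = 4 + p²)
u(L) = 41*L (u(L) = (4 + 6²)*L + L = (4 + 36)*L + L = 40*L + L = 41*L)
(-28577 + 35949)*((-9927 - 1*(-22917)) + u((-3 - 3)²)) = (-28577 + 35949)*((-9927 - 1*(-22917)) + 41*(-3 - 3)²) = 7372*((-9927 + 22917) + 41*(-6)²) = 7372*(12990 + 41*36) = 7372*(12990 + 1476) = 7372*14466 = 106643352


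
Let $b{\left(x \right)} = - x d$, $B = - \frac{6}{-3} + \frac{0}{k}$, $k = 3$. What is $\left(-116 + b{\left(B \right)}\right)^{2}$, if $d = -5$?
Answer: $11236$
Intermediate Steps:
$B = 2$ ($B = - \frac{6}{-3} + \frac{0}{3} = \left(-6\right) \left(- \frac{1}{3}\right) + 0 \cdot \frac{1}{3} = 2 + 0 = 2$)
$b{\left(x \right)} = 5 x$ ($b{\left(x \right)} = - x \left(-5\right) = 5 x$)
$\left(-116 + b{\left(B \right)}\right)^{2} = \left(-116 + 5 \cdot 2\right)^{2} = \left(-116 + 10\right)^{2} = \left(-106\right)^{2} = 11236$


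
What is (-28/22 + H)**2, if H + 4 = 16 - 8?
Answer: 900/121 ≈ 7.4380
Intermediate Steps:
H = 4 (H = -4 + (16 - 8) = -4 + 8 = 4)
(-28/22 + H)**2 = (-28/22 + 4)**2 = (-28*1/22 + 4)**2 = (-14/11 + 4)**2 = (30/11)**2 = 900/121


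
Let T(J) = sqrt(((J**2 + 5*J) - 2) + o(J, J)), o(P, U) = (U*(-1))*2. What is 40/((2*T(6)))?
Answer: 10*sqrt(13)/13 ≈ 2.7735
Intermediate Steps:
o(P, U) = -2*U (o(P, U) = -U*2 = -2*U)
T(J) = sqrt(-2 + J**2 + 3*J) (T(J) = sqrt(((J**2 + 5*J) - 2) - 2*J) = sqrt((-2 + J**2 + 5*J) - 2*J) = sqrt(-2 + J**2 + 3*J))
40/((2*T(6))) = 40/((2*sqrt(-2 + 6**2 + 3*6))) = 40/((2*sqrt(-2 + 36 + 18))) = 40/((2*sqrt(52))) = 40/((2*(2*sqrt(13)))) = 40/((4*sqrt(13))) = 40*(sqrt(13)/52) = 10*sqrt(13)/13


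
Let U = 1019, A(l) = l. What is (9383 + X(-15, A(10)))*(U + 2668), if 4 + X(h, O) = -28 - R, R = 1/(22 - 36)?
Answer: 482683605/14 ≈ 3.4477e+7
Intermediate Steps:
R = -1/14 (R = 1/(-14) = -1/14 ≈ -0.071429)
X(h, O) = -447/14 (X(h, O) = -4 + (-28 - 1*(-1/14)) = -4 + (-28 + 1/14) = -4 - 391/14 = -447/14)
(9383 + X(-15, A(10)))*(U + 2668) = (9383 - 447/14)*(1019 + 2668) = (130915/14)*3687 = 482683605/14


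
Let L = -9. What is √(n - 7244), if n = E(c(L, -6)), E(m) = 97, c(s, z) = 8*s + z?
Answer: I*√7147 ≈ 84.54*I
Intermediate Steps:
c(s, z) = z + 8*s
n = 97
√(n - 7244) = √(97 - 7244) = √(-7147) = I*√7147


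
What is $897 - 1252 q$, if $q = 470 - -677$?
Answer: $-1435147$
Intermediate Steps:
$q = 1147$ ($q = 470 + 677 = 1147$)
$897 - 1252 q = 897 - 1436044 = -1435147$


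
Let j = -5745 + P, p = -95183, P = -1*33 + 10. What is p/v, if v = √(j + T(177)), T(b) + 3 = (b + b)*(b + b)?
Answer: -95183*√119545/119545 ≈ -275.29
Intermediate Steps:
P = -23 (P = -33 + 10 = -23)
T(b) = -3 + 4*b² (T(b) = -3 + (b + b)*(b + b) = -3 + (2*b)*(2*b) = -3 + 4*b²)
j = -5768 (j = -5745 - 23 = -5768)
v = √119545 (v = √(-5768 + (-3 + 4*177²)) = √(-5768 + (-3 + 4*31329)) = √(-5768 + (-3 + 125316)) = √(-5768 + 125313) = √119545 ≈ 345.75)
p/v = -95183*√119545/119545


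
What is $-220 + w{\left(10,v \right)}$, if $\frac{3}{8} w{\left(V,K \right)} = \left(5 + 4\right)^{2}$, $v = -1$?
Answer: $-4$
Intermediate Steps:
$w{\left(V,K \right)} = 216$ ($w{\left(V,K \right)} = \frac{8 \left(5 + 4\right)^{2}}{3} = \frac{8 \cdot 9^{2}}{3} = \frac{8}{3} \cdot 81 = 216$)
$-220 + w{\left(10,v \right)} = -220 + 216 = -4$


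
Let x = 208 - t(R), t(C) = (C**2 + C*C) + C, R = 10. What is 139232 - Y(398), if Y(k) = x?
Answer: 139234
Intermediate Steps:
t(C) = C + 2*C**2 (t(C) = (C**2 + C**2) + C = 2*C**2 + C = C + 2*C**2)
x = -2 (x = 208 - 10*(1 + 2*10) = 208 - 10*(1 + 20) = 208 - 10*21 = 208 - 1*210 = 208 - 210 = -2)
Y(k) = -2
139232 - Y(398) = 139232 - 1*(-2) = 139232 + 2 = 139234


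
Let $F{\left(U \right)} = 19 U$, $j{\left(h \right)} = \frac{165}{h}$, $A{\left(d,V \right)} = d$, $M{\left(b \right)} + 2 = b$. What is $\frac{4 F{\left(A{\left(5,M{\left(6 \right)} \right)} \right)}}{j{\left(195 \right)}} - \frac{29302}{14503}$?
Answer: $\frac{71322498}{159533} \approx 447.07$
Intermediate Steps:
$M{\left(b \right)} = -2 + b$
$\frac{4 F{\left(A{\left(5,M{\left(6 \right)} \right)} \right)}}{j{\left(195 \right)}} - \frac{29302}{14503} = \frac{4 \cdot 19 \cdot 5}{165 \cdot \frac{1}{195}} - \frac{29302}{14503} = \frac{4 \cdot 95}{165 \cdot \frac{1}{195}} - \frac{29302}{14503} = \frac{380}{\frac{11}{13}} - \frac{29302}{14503} = 380 \cdot \frac{13}{11} - \frac{29302}{14503} = \frac{4940}{11} - \frac{29302}{14503} = \frac{71322498}{159533}$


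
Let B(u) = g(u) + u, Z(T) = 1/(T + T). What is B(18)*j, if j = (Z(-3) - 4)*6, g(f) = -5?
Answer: -325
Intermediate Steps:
Z(T) = 1/(2*T)
B(u) = -5 + u
j = -25 (j = ((½)/(-3) - 4)*6 = ((½)*(-⅓) - 4)*6 = (-⅙ - 4)*6 = -25/6*6 = -25)
B(18)*j = (-5 + 18)*(-25) = 13*(-25) = -325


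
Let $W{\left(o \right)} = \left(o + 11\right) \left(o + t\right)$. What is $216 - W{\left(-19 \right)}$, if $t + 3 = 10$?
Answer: $120$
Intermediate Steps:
$t = 7$ ($t = -3 + 10 = 7$)
$W{\left(o \right)} = \left(7 + o\right) \left(11 + o\right)$ ($W{\left(o \right)} = \left(o + 11\right) \left(o + 7\right) = \left(11 + o\right) \left(7 + o\right) = \left(7 + o\right) \left(11 + o\right)$)
$216 - W{\left(-19 \right)} = 216 - \left(77 + \left(-19\right)^{2} + 18 \left(-19\right)\right) = 216 - \left(77 + 361 - 342\right) = 216 - 96 = 120$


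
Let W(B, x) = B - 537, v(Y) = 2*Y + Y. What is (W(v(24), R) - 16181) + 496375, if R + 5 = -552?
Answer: 479729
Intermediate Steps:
R = -557 (R = -5 - 552 = -557)
v(Y) = 3*Y
W(B, x) = -537 + B
(W(v(24), R) - 16181) + 496375 = ((-537 + 3*24) - 16181) + 496375 = ((-537 + 72) - 16181) + 496375 = (-465 - 16181) + 496375 = -16646 + 496375 = 479729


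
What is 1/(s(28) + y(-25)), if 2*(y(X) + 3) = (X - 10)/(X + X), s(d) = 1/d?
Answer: -70/183 ≈ -0.38251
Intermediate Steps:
y(X) = -3 + (-10 + X)/(4*X) (y(X) = -3 + ((X - 10)/(X + X))/2 = -3 + ((-10 + X)/((2*X)))/2 = -3 + ((-10 + X)*(1/(2*X)))/2 = -3 + ((-10 + X)/(2*X))/2 = -3 + (-10 + X)/(4*X))
1/(s(28) + y(-25)) = 1/(1/28 + (1/4)*(-10 - 11*(-25))/(-25)) = 1/(1/28 + (1/4)*(-1/25)*(-10 + 275)) = 1/(1/28 + (1/4)*(-1/25)*265) = 1/(1/28 - 53/20) = 1/(-183/70) = -70/183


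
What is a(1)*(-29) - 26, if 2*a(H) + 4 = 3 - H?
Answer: 3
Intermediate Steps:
a(H) = -½ - H/2 (a(H) = -2 + (3 - H)/2 = -2 + (3/2 - H/2) = -½ - H/2)
a(1)*(-29) - 26 = (-½ - ½*1)*(-29) - 26 = (-½ - ½)*(-29) - 26 = -1*(-29) - 26 = 29 - 26 = 3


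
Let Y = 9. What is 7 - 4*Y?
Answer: -29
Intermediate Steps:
7 - 4*Y = 7 - 4*9 = 7 - 36 = -29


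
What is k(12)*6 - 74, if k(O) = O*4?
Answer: 214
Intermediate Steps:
k(O) = 4*O
k(12)*6 - 74 = (4*12)*6 - 74 = 48*6 - 74 = 288 - 74 = 214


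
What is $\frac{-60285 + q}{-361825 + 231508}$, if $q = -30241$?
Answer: $\frac{90526}{130317} \approx 0.69466$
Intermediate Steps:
$\frac{-60285 + q}{-361825 + 231508} = \frac{-60285 - 30241}{-361825 + 231508} = - \frac{90526}{-130317} = \left(-90526\right) \left(- \frac{1}{130317}\right) = \frac{90526}{130317}$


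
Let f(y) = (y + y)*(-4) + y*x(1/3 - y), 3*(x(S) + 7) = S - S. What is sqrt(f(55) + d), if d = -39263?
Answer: 2*I*sqrt(10022) ≈ 200.22*I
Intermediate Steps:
x(S) = -7 (x(S) = -7 + (S - S)/3 = -7 + (1/3)*0 = -7 + 0 = -7)
f(y) = -15*y (f(y) = (y + y)*(-4) + y*(-7) = (2*y)*(-4) - 7*y = -8*y - 7*y = -15*y)
sqrt(f(55) + d) = sqrt(-15*55 - 39263) = sqrt(-825 - 39263) = sqrt(-40088) = 2*I*sqrt(10022)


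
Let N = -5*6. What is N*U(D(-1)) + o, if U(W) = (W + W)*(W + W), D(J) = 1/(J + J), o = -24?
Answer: -54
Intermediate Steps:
D(J) = 1/(2*J)
U(W) = 4*W² (U(W) = (2*W)*(2*W) = 4*W²)
N = -30
N*U(D(-1)) + o = -120*((½)/(-1))² - 24 = -120*((½)*(-1))² - 24 = -120*(-½)² - 24 = -120/4 - 24 = -30*1 - 24 = -30 - 24 = -54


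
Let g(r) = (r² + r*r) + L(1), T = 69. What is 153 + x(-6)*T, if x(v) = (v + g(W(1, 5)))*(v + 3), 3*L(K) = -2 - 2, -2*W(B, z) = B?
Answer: 3135/2 ≈ 1567.5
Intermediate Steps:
W(B, z) = -B/2
L(K) = -4/3 (L(K) = (-2 - 2)/3 = (⅓)*(-4) = -4/3)
g(r) = -4/3 + 2*r² (g(r) = (r² + r*r) - 4/3 = (r² + r²) - 4/3 = 2*r² - 4/3 = -4/3 + 2*r²)
x(v) = (3 + v)*(-⅚ + v) (x(v) = (v + (-4/3 + 2*(-½*1)²))*(v + 3) = (v + (-4/3 + 2*(-½)²))*(3 + v) = (v + (-4/3 + 2*(¼)))*(3 + v) = (v + (-4/3 + ½))*(3 + v) = (v - ⅚)*(3 + v) = (-⅚ + v)*(3 + v) = (3 + v)*(-⅚ + v))
153 + x(-6)*T = 153 + (-5/2 + (-6)² + (13/6)*(-6))*69 = 153 + (-5/2 + 36 - 13)*69 = 153 + (41/2)*69 = 153 + 2829/2 = 3135/2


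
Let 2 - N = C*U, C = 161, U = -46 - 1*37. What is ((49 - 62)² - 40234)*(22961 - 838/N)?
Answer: -819657588017/891 ≈ -9.1993e+8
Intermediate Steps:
U = -83 (U = -46 - 37 = -83)
N = 13365 (N = 2 - 161*(-83) = 2 - 1*(-13363) = 2 + 13363 = 13365)
((49 - 62)² - 40234)*(22961 - 838/N) = ((49 - 62)² - 40234)*(22961 - 838/13365) = ((-13)² - 40234)*(22961 - 838*1/13365) = (169 - 40234)*(22961 - 838/13365) = -40065*306872927/13365 = -819657588017/891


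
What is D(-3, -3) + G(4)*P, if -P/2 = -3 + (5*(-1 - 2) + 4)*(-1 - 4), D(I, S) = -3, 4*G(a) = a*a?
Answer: -419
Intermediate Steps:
G(a) = a²/4 (G(a) = (a*a)/4 = a²/4)
P = -104 (P = -2*(-3 + (5*(-1 - 2) + 4)*(-1 - 4)) = -2*(-3 + (5*(-3) + 4)*(-5)) = -2*(-3 + (-15 + 4)*(-5)) = -2*(-3 - 11*(-5)) = -2*(-3 + 55) = -2*52 = -104)
D(-3, -3) + G(4)*P = -3 + ((¼)*4²)*(-104) = -3 + ((¼)*16)*(-104) = -3 + 4*(-104) = -3 - 416 = -419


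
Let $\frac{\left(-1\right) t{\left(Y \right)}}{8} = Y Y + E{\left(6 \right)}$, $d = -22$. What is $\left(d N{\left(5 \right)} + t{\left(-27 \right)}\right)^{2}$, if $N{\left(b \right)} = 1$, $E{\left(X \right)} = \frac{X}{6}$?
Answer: $34363044$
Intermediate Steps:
$E{\left(X \right)} = \frac{X}{6}$ ($E{\left(X \right)} = X \frac{1}{6} = \frac{X}{6}$)
$t{\left(Y \right)} = -8 - 8 Y^{2}$ ($t{\left(Y \right)} = - 8 \left(Y Y + \frac{1}{6} \cdot 6\right) = - 8 \left(Y^{2} + 1\right) = - 8 \left(1 + Y^{2}\right) = -8 - 8 Y^{2}$)
$\left(d N{\left(5 \right)} + t{\left(-27 \right)}\right)^{2} = \left(\left(-22\right) 1 - \left(8 + 8 \left(-27\right)^{2}\right)\right)^{2} = \left(-22 - 5840\right)^{2} = \left(-5862\right)^{2} = 34363044$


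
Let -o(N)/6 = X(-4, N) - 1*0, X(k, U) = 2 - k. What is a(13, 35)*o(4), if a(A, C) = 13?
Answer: -468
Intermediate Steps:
o(N) = -36 (o(N) = -6*((2 - 1*(-4)) - 1*0) = -6*((2 + 4) + 0) = -6*(6 + 0) = -6*6 = -36)
a(13, 35)*o(4) = 13*(-36) = -468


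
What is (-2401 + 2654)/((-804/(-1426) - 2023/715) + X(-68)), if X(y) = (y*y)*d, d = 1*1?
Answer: 128978135/2356137111 ≈ 0.054741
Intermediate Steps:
d = 1
X(y) = y**2 (X(y) = (y*y)*1 = y**2*1 = y**2)
(-2401 + 2654)/((-804/(-1426) - 2023/715) + X(-68)) = (-2401 + 2654)/((-804/(-1426) - 2023/715) + (-68)**2) = 253/((-804*(-1/1426) - 2023*1/715) + 4624) = 253/((402/713 - 2023/715) + 4624) = 253/(-1154969/509795 + 4624) = 253/(2356137111/509795) = 253*(509795/2356137111) = 128978135/2356137111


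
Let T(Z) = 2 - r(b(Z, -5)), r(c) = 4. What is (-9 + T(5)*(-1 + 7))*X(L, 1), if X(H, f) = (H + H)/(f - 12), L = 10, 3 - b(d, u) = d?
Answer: 420/11 ≈ 38.182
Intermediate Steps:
b(d, u) = 3 - d
T(Z) = -2 (T(Z) = 2 - 1*4 = 2 - 4 = -2)
X(H, f) = 2*H/(-12 + f) (X(H, f) = (2*H)/(-12 + f) = 2*H/(-12 + f))
(-9 + T(5)*(-1 + 7))*X(L, 1) = (-9 - 2*(-1 + 7))*(2*10/(-12 + 1)) = (-9 - 2*6)*(2*10/(-11)) = (-9 - 12)*(2*10*(-1/11)) = -21*(-20/11) = 420/11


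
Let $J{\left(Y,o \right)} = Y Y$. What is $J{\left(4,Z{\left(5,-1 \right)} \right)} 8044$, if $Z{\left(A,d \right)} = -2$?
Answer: $128704$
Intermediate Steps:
$J{\left(Y,o \right)} = Y^{2}$
$J{\left(4,Z{\left(5,-1 \right)} \right)} 8044 = 4^{2} \cdot 8044 = 16 \cdot 8044 = 128704$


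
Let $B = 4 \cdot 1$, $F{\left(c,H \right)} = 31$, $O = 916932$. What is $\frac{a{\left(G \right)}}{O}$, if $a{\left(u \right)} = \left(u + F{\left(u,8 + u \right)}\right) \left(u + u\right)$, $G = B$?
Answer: $\frac{70}{229233} \approx 0.00030537$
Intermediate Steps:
$B = 4$
$G = 4$
$a{\left(u \right)} = 2 u \left(31 + u\right)$ ($a{\left(u \right)} = \left(u + 31\right) \left(u + u\right) = \left(31 + u\right) 2 u = 2 u \left(31 + u\right)$)
$\frac{a{\left(G \right)}}{O} = \frac{2 \cdot 4 \left(31 + 4\right)}{916932} = 2 \cdot 4 \cdot 35 \cdot \frac{1}{916932} = 280 \cdot \frac{1}{916932} = \frac{70}{229233}$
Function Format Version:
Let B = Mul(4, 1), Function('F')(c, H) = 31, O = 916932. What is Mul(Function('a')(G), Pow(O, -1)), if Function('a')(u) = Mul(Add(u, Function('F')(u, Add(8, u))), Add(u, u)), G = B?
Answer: Rational(70, 229233) ≈ 0.00030537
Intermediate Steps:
B = 4
G = 4
Function('a')(u) = Mul(2, u, Add(31, u)) (Function('a')(u) = Mul(Add(u, 31), Add(u, u)) = Mul(Add(31, u), Mul(2, u)) = Mul(2, u, Add(31, u)))
Mul(Function('a')(G), Pow(O, -1)) = Mul(Mul(2, 4, Add(31, 4)), Pow(916932, -1)) = Mul(Mul(2, 4, 35), Rational(1, 916932)) = Mul(280, Rational(1, 916932)) = Rational(70, 229233)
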